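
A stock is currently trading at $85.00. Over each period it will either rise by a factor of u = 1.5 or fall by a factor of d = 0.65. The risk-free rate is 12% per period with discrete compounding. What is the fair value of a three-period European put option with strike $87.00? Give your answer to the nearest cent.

Risk-neutral probability p = (1 + 0.12 − 0.65)/(1.5 − 0.65) = 0.4700/0.8500 = 0.5529
Terminal stock prices: S_uuu = 286.9, S_uud = 124.3, S_udd = 53.87, S_ddd = 23.34
Terminal payoffs (K − S): max(-199.9, 0) = 0, max(-37.31, 0) = 0, max(33.13, 0) = 33.13, max(63.66, 0) = 63.66
Node uu (S = 191.2): V_uu = 1/1.12·[0.5529·0.0000 + 0.4471·0.0000] = 0.0000
Node ud (S = 82.88): V_ud = 1/1.12·[0.5529·0.0000 + 0.4471·33.1312] = 13.2247
Node dd (S = 35.91): V_dd = 1/1.12·[0.5529·33.1312 + 0.4471·63.6569] = 41.7661
Node u (S = 127.5): V_u = 1/1.12·[0.5529·0.0000 + 0.4471·13.2247] = 5.2788
Node d (S = 55.25): V_d = 1/1.12·[0.5529·13.2247 + 0.4471·41.7661] = 23.2003
Node 0 (S = 85): V_0 = 1/1.12·[0.5529·5.2788 + 0.4471·23.2003] = 11.8667

$11.87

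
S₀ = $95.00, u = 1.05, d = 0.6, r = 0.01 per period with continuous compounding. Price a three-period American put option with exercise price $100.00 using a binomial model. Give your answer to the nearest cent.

Risk-neutral probability p = (e^0.01 − 0.6)/(1.05 − 0.6) = 0.4101/0.4500 = 0.9112
Terminal stock prices: S_uuu = 110, S_uud = 62.84, S_udd = 35.91, S_ddd = 20.52
Terminal payoffs (K − S): max(-9.974, 0) = 0, max(37.16, 0) = 37.16, max(64.09, 0) = 64.09, max(79.48, 0) = 79.48
Node uu (S = 104.7): continuation = e^(−0.01)·[0.9112·0.0000 + 0.0888·37.1575] = 3.2659; exercise value = 0.0000 ≤ continuation, so V_uu = 3.2659
Node ud (S = 59.85): continuation = e^(−0.01)·[0.9112·37.1575 + 0.0888·64.0900] = 39.1550; exercise value = 40.1500 > continuation, so V_ud = 40.1500 (exercise)
Node dd (S = 34.2): continuation = e^(−0.01)·[0.9112·64.0900 + 0.0888·79.4800] = 64.8050; exercise value = 65.8000 > continuation, so V_dd = 65.8000 (exercise)
Node u (S = 99.75): continuation = e^(−0.01)·[0.9112·3.2659 + 0.0888·40.1500] = 6.4753; exercise value = 0.2500 ≤ continuation, so V_u = 6.4753
Node d (S = 57): continuation = e^(−0.01)·[0.9112·40.1500 + 0.0888·65.8000] = 42.0050; exercise value = 43.0000 > continuation, so V_d = 43.0000 (exercise)
Node 0 (S = 95): continuation = e^(−0.01)·[0.9112·6.4753 + 0.0888·43.0000] = 9.6212; exercise value = 5.0000 ≤ continuation, so V_0 = 9.6212

$9.62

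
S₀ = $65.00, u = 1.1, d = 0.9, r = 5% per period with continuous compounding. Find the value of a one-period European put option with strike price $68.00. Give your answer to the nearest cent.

$2.20

Risk-neutral probability p = (e^0.05 − 0.9)/(1.1 − 0.9) = 0.1513/0.2000 = 0.7564
Terminal stock prices: S_u = 71.5, S_d = 58.5
Terminal payoffs (K − S): max(-3.5, 0) = 0, max(9.5, 0) = 9.5
Node 0 (S = 65): V_0 = e^(−0.05)·[0.7564·0.0000 + 0.2436·9.5000] = 2.2017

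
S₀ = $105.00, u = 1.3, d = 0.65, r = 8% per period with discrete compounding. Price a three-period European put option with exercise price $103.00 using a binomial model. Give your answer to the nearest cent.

Risk-neutral probability p = (1 + 0.08 − 0.65)/(1.3 − 0.65) = 0.4300/0.6500 = 0.6615
Terminal stock prices: S_uuu = 230.7, S_uud = 115.3, S_udd = 57.67, S_ddd = 28.84
Terminal payoffs (K − S): max(-127.7, 0) = 0, max(-12.34, 0) = 0, max(45.33, 0) = 45.33, max(74.16, 0) = 74.16
Node uu (S = 177.5): V_uu = 1/1.08·[0.6615·0.0000 + 0.3385·0.0000] = 0.0000
Node ud (S = 88.73): V_ud = 1/1.08·[0.6615·0.0000 + 0.3385·45.3287] = 14.2056
Node dd (S = 44.36): V_dd = 1/1.08·[0.6615·45.3287 + 0.3385·74.1644] = 51.0079
Node u (S = 136.5): V_u = 1/1.08·[0.6615·0.0000 + 0.3385·14.2056] = 4.4519
Node d (S = 68.25): V_d = 1/1.08·[0.6615·14.2056 + 0.3385·51.0079] = 24.6868
Node 0 (S = 105): V_0 = 1/1.08·[0.6615·4.4519 + 0.3385·24.6868] = 10.4635

$10.46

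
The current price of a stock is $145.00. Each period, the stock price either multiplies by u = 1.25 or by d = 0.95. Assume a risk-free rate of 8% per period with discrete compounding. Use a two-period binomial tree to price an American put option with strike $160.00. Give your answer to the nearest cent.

$15.00

Risk-neutral probability p = (1 + 0.08 − 0.95)/(1.25 − 0.95) = 0.1300/0.3000 = 0.4333
Terminal stock prices: S_uu = 226.6, S_ud = 172.2, S_dd = 130.9
Terminal payoffs (K − S): max(-66.56, 0) = 0, max(-12.19, 0) = 0, max(29.14, 0) = 29.14
Node u (S = 181.2): continuation = 1/1.08·[0.4333·0.0000 + 0.5667·0.0000] = 0.0000; exercise value = 0.0000 ≤ continuation, so V_u = 0.0000
Node d (S = 137.8): continuation = 1/1.08·[0.4333·0.0000 + 0.5667·29.1375] = 15.2882; exercise value = 22.2500 > continuation, so V_d = 22.2500 (exercise)
Node 0 (S = 145): continuation = 1/1.08·[0.4333·0.0000 + 0.5667·22.2500] = 11.6744; exercise value = 15.0000 > continuation, so V_0 = 15.0000 (exercise)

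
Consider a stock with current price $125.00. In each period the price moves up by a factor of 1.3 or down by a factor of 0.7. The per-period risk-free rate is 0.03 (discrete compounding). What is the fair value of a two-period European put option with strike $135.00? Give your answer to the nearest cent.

$23.99

Risk-neutral probability p = (1 + 0.03 − 0.7)/(1.3 − 0.7) = 0.3300/0.6000 = 0.5500
Terminal stock prices: S_uu = 211.3, S_ud = 113.7, S_dd = 61.25
Terminal payoffs (K − S): max(-76.25, 0) = 0, max(21.25, 0) = 21.25, max(73.75, 0) = 73.75
Node u (S = 162.5): V_u = 1/1.03·[0.5500·0.0000 + 0.4500·21.2500] = 9.2840
Node d (S = 87.5): V_d = 1/1.03·[0.5500·21.2500 + 0.4500·73.7500] = 43.5680
Node 0 (S = 125): V_0 = 1/1.03·[0.5500·9.2840 + 0.4500·43.5680] = 23.9920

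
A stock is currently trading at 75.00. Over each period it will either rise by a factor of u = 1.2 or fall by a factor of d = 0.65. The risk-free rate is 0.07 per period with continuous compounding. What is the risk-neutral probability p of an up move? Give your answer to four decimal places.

p = 0.7682

Risk-neutral probability p = (e^0.07 − 0.65)/(1.2 − 0.65) = 0.4225/0.5500 = 0.7682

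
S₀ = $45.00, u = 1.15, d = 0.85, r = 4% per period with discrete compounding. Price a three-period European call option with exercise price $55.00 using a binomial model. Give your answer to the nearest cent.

Risk-neutral probability p = (1 + 0.04 − 0.85)/(1.15 − 0.85) = 0.1900/0.3000 = 0.6333
Terminal stock prices: S_uuu = 68.44, S_uud = 50.59, S_udd = 37.39, S_ddd = 27.64
Terminal payoffs (S − K): max(13.44, 0) = 13.44, max(-4.414, 0) = 0, max(-17.61, 0) = 0, max(-27.36, 0) = 0
Node uu (S = 59.51): V_uu = 1/1.04·[0.6333·13.4394 + 0.3667·0.0000] = 8.1842
Node ud (S = 43.99): V_ud = 1/1.04·[0.6333·0.0000 + 0.3667·0.0000] = 0.0000
Node dd (S = 32.51): V_dd = 1/1.04·[0.6333·0.0000 + 0.3667·0.0000] = 0.0000
Node u (S = 51.75): V_u = 1/1.04·[0.6333·8.1842 + 0.3667·0.0000] = 4.9840
Node d (S = 38.25): V_d = 1/1.04·[0.6333·0.0000 + 0.3667·0.0000] = 0.0000
Node 0 (S = 45): V_0 = 1/1.04·[0.6333·4.9840 + 0.3667·0.0000] = 3.0351

$3.04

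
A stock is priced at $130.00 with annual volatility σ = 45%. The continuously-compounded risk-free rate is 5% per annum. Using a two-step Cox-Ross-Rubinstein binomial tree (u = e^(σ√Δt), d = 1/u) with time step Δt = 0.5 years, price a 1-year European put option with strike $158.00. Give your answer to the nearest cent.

CRR parameters: u = e^(σ√Δt) = e^(0.45·√0.5) = 1.3746, d = 1/u = 0.7275
Per-period rate: rΔt = 0.05·0.5 = 0.025, so R = e^0.025 = 1.0253
Risk-neutral probability p = (e^0.025 − 0.7275)/(1.3746 − 0.7275) = 0.2979/0.6472 = 0.4602
Terminal stock prices: S_uu = 245.7, S_ud = 130, S_dd = 68.8
Terminal payoffs (K − S): max(-87.66, 0) = 0, max(28, 0) = 28, max(89.2, 0) = 89.2
Node u (S = 178.7): V_u = e^(−0.025)·[0.4602·0.0000 + 0.5398·28.0000] = 14.7404
Node d (S = 94.57): V_d = e^(−0.025)·[0.4602·28.0000 + 0.5398·89.2045] = 59.5293
Node 0 (S = 130): V_0 = e^(−0.025)·[0.4602·14.7404 + 0.5398·59.5293] = 37.9553

$37.96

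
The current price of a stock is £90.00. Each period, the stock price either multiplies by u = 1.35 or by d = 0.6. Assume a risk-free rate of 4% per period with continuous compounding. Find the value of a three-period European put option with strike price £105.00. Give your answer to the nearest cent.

Risk-neutral probability p = (e^0.04 − 0.6)/(1.35 − 0.6) = 0.4408/0.7500 = 0.5877
Terminal stock prices: S_uuu = 221.4, S_uud = 98.42, S_udd = 43.74, S_ddd = 19.44
Terminal payoffs (K − S): max(-116.4, 0) = 0, max(6.585, 0) = 6.585, max(61.26, 0) = 61.26, max(85.56, 0) = 85.56
Node uu (S = 164): V_uu = e^(−0.04)·[0.5877·0.0000 + 0.4123·6.5850] = 2.6082
Node ud (S = 72.9): V_ud = e^(−0.04)·[0.5877·6.5850 + 0.4123·61.2600] = 27.9829
Node dd (S = 32.4): V_dd = e^(−0.04)·[0.5877·61.2600 + 0.4123·85.5600] = 68.4829
Node u (S = 121.5): V_u = e^(−0.04)·[0.5877·2.6082 + 0.4123·27.9829] = 12.5566
Node d (S = 54): V_d = e^(−0.04)·[0.5877·27.9829 + 0.4123·68.4829] = 42.9272
Node 0 (S = 90): V_0 = e^(−0.04)·[0.5877·12.5566 + 0.4123·42.9272] = 24.0936

£24.09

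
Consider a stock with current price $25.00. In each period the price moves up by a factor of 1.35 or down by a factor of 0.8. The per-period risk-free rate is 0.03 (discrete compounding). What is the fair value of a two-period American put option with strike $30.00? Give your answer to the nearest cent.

$6.34

Risk-neutral probability p = (1 + 0.03 − 0.8)/(1.35 − 0.8) = 0.2300/0.5500 = 0.4182
Terminal stock prices: S_uu = 45.56, S_ud = 27, S_dd = 16
Terminal payoffs (K − S): max(-15.56, 0) = 0, max(3, 0) = 3, max(14, 0) = 14
Node u (S = 33.75): continuation = 1/1.03·[0.4182·0.0000 + 0.5818·3.0000] = 1.6946; exercise value = 0.0000 ≤ continuation, so V_u = 1.6946
Node d (S = 20): continuation = 1/1.03·[0.4182·3.0000 + 0.5818·14.0000] = 9.1262; exercise value = 10.0000 > continuation, so V_d = 10.0000 (exercise)
Node 0 (S = 25): continuation = 1/1.03·[0.4182·1.6946 + 0.5818·10.0000] = 6.3367; exercise value = 5.0000 ≤ continuation, so V_0 = 6.3367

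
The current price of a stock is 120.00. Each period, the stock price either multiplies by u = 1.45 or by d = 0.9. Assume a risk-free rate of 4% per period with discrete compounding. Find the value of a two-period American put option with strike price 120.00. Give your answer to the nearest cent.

Risk-neutral probability p = (1 + 0.04 − 0.9)/(1.45 − 0.9) = 0.1400/0.5500 = 0.2545
Terminal stock prices: S_uu = 252.3, S_ud = 156.6, S_dd = 97.2
Terminal payoffs (K − S): max(-132.3, 0) = 0, max(-36.6, 0) = 0, max(22.8, 0) = 22.8
Node u (S = 174): continuation = 1/1.04·[0.2545·0.0000 + 0.7455·0.0000] = 0.0000; exercise value = 0.0000 ≤ continuation, so V_u = 0.0000
Node d (S = 108): continuation = 1/1.04·[0.2545·0.0000 + 0.7455·22.8000] = 16.3427; exercise value = 12.0000 ≤ continuation, so V_d = 16.3427
Node 0 (S = 120): continuation = 1/1.04·[0.2545·0.0000 + 0.7455·16.3427] = 11.7141; exercise value = 0.0000 ≤ continuation, so V_0 = 11.7141

11.71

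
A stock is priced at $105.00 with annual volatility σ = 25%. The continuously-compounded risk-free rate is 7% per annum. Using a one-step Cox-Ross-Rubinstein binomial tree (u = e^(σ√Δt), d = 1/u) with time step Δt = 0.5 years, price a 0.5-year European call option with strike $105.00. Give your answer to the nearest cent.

$10.90

CRR parameters: u = e^(σ√Δt) = e^(0.25·√0.5) = 1.1934, d = 1/u = 0.8380
Per-period rate: rΔt = 0.07·0.5 = 0.035, so R = e^0.035 = 1.0356
Risk-neutral probability p = (e^0.035 − 0.8380)/(1.1934 − 0.8380) = 0.1977/0.3554 = 0.5561
Terminal stock prices: S_u = 125.3, S_d = 87.99
Terminal payoffs (S − K): max(20.3, 0) = 20.3, max(-17.01, 0) = 0
Node 0 (S = 105): V_0 = e^(−0.035)·[0.5561·20.3033 + 0.4439·0.0000] = 10.9032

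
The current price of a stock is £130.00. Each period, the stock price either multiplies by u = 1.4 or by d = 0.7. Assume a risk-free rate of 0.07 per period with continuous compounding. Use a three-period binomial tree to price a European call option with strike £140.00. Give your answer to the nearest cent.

£38.83

Risk-neutral probability p = (e^0.07 − 0.7)/(1.4 − 0.7) = 0.3725/0.7000 = 0.5322
Terminal stock prices: S_uuu = 356.7, S_uud = 178.4, S_udd = 89.18, S_ddd = 44.59
Terminal payoffs (S − K): max(216.7, 0) = 216.7, max(38.36, 0) = 38.36, max(-50.82, 0) = 0, max(-95.41, 0) = 0
Node uu (S = 254.8): V_uu = e^(−0.07)·[0.5322·216.7200 + 0.4678·38.3600] = 124.2649
Node ud (S = 127.4): V_ud = e^(−0.07)·[0.5322·38.3600 + 0.4678·0.0000] = 19.0334
Node dd (S = 63.7): V_dd = e^(−0.07)·[0.5322·0.0000 + 0.4678·0.0000] = 0.0000
Node u (S = 182): V_u = e^(−0.07)·[0.5322·124.2649 + 0.4678·19.0334] = 69.9601
Node d (S = 91): V_d = e^(−0.07)·[0.5322·19.0334 + 0.4678·0.0000] = 9.4439
Node 0 (S = 130): V_0 = e^(−0.07)·[0.5322·69.9601 + 0.4678·9.4439] = 38.8322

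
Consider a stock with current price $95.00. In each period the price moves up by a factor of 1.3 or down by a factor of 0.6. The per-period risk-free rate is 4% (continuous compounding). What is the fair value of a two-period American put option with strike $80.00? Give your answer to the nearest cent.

Risk-neutral probability p = (e^0.04 − 0.6)/(1.3 − 0.6) = 0.4408/0.7000 = 0.6297
Terminal stock prices: S_uu = 160.6, S_ud = 74.1, S_dd = 34.2
Terminal payoffs (K − S): max(-80.55, 0) = 0, max(5.9, 0) = 5.9, max(45.8, 0) = 45.8
Node u (S = 123.5): continuation = e^(−0.04)·[0.6297·0.0000 + 0.3703·5.9000] = 2.0989; exercise value = 0.0000 ≤ continuation, so V_u = 2.0989
Node d (S = 57): continuation = e^(−0.04)·[0.6297·5.9000 + 0.3703·45.8000] = 19.8632; exercise value = 23.0000 > continuation, so V_d = 23.0000 (exercise)
Node 0 (S = 95): continuation = e^(−0.04)·[0.6297·2.0989 + 0.3703·23.0000] = 9.4522; exercise value = 0.0000 ≤ continuation, so V_0 = 9.4522

$9.45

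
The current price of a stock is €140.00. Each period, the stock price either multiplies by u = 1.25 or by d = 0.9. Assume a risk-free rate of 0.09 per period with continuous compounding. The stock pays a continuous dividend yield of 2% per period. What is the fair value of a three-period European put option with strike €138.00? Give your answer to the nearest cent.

€3.58

Per-period risk-free factor R = e^0.09 = 1.0942; dividend-adjusted growth = e^(0.09−0.02) = 1.0725.
Risk-neutral probability p = (1.0725 − 0.9)/(1.25 − 0.9) = 0.1725/0.3500 = 0.4929
Terminal stock prices: S_uuu = 273.4, S_uud = 196.9, S_udd = 141.8, S_ddd = 102.1
Terminal payoffs (K − S): max(-135.4, 0) = 0, max(-58.88, 0) = 0, max(-3.75, 0) = 0, max(35.94, 0) = 35.94
Node uu (S = 218.8): V_uu = e^(−0.09)·[0.4929·0.0000 + 0.5071·0.0000] = 0.0000
Node ud (S = 157.5): V_ud = e^(−0.09)·[0.4929·0.0000 + 0.5071·0.0000] = 0.0000
Node dd (S = 113.4): V_dd = e^(−0.09)·[0.4929·0.0000 + 0.5071·35.9400] = 16.6572
Node u (S = 175): V_u = e^(−0.09)·[0.4929·0.0000 + 0.5071·0.0000] = 0.0000
Node d (S = 126): V_d = e^(−0.09)·[0.4929·0.0000 + 0.5071·16.6572] = 7.7201
Node 0 (S = 140): V_0 = e^(−0.09)·[0.4929·0.0000 + 0.5071·7.7201] = 3.5781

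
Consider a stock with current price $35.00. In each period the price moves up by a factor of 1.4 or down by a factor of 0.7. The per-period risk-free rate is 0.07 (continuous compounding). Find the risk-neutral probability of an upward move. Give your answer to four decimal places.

Risk-neutral probability p = (e^0.07 − 0.7)/(1.4 − 0.7) = 0.3725/0.7000 = 0.5322

p = 0.5322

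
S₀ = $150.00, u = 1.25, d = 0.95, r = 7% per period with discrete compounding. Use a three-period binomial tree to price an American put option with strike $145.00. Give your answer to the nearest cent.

Risk-neutral probability p = (1 + 0.07 − 0.95)/(1.25 − 0.95) = 0.1200/0.3000 = 0.4000
Terminal stock prices: S_uuu = 293, S_uud = 222.7, S_udd = 169.2, S_ddd = 128.6
Terminal payoffs (K − S): max(-148, 0) = 0, max(-77.66, 0) = 0, max(-24.22, 0) = 0, max(16.39, 0) = 16.39
Node uu (S = 234.4): continuation = 1/1.07·[0.4000·0.0000 + 0.6000·0.0000] = 0.0000; exercise value = 0.0000 ≤ continuation, so V_uu = 0.0000
Node ud (S = 178.1): continuation = 1/1.07·[0.4000·0.0000 + 0.6000·0.0000] = 0.0000; exercise value = 0.0000 ≤ continuation, so V_ud = 0.0000
Node dd (S = 135.4): continuation = 1/1.07·[0.4000·0.0000 + 0.6000·16.3938] = 9.1928; exercise value = 9.6250 > continuation, so V_dd = 9.6250 (exercise)
Node u (S = 187.5): continuation = 1/1.07·[0.4000·0.0000 + 0.6000·0.0000] = 0.0000; exercise value = 0.0000 ≤ continuation, so V_u = 0.0000
Node d (S = 142.5): continuation = 1/1.07·[0.4000·0.0000 + 0.6000·9.6250] = 5.3972; exercise value = 2.5000 ≤ continuation, so V_d = 5.3972
Node 0 (S = 150): continuation = 1/1.07·[0.4000·0.0000 + 0.6000·5.3972] = 3.0265; exercise value = 0.0000 ≤ continuation, so V_0 = 3.0265

$3.03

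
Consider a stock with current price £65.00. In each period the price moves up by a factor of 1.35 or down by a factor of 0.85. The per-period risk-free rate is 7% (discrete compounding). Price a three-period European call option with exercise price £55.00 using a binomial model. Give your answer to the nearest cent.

Risk-neutral probability p = (1 + 0.07 − 0.85)/(1.35 − 0.85) = 0.2200/0.5000 = 0.4400
Terminal stock prices: S_uuu = 159.9, S_uud = 100.7, S_udd = 63.4, S_ddd = 39.92
Terminal payoffs (S − K): max(104.9, 0) = 104.9, max(45.69, 0) = 45.69, max(8.399, 0) = 8.399, max(-15.08, 0) = 0
Node uu (S = 118.5): V_uu = 1/1.07·[0.4400·104.9244 + 0.5600·45.6931] = 67.0606
Node ud (S = 74.59): V_ud = 1/1.07·[0.4400·45.6931 + 0.5600·8.3994] = 23.1856
Node dd (S = 46.96): V_dd = 1/1.07·[0.4400·8.3994 + 0.5600·0.0000] = 3.4539
Node u (S = 87.75): V_u = 1/1.07·[0.4400·67.0606 + 0.5600·23.1856] = 39.7109
Node d (S = 55.25): V_d = 1/1.07·[0.4400·23.1856 + 0.5600·3.4539] = 11.3420
Node 0 (S = 65): V_0 = 1/1.07·[0.4400·39.7109 + 0.5600·11.3420] = 22.2657

£22.27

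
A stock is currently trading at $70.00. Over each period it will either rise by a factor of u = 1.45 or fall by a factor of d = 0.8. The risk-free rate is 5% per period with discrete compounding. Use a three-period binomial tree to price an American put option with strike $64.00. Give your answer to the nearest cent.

Risk-neutral probability p = (1 + 0.05 − 0.8)/(1.45 − 0.8) = 0.2500/0.6500 = 0.3846
Terminal stock prices: S_uuu = 213.4, S_uud = 117.7, S_udd = 64.96, S_ddd = 35.84
Terminal payoffs (K − S): max(-149.4, 0) = 0, max(-53.74, 0) = 0, max(-0.96, 0) = 0, max(28.16, 0) = 28.16
Node uu (S = 147.2): continuation = 1/1.05·[0.3846·0.0000 + 0.6154·0.0000] = 0.0000; exercise value = 0.0000 ≤ continuation, so V_uu = 0.0000
Node ud (S = 81.2): continuation = 1/1.05·[0.3846·0.0000 + 0.6154·0.0000] = 0.0000; exercise value = 0.0000 ≤ continuation, so V_ud = 0.0000
Node dd (S = 44.8): continuation = 1/1.05·[0.3846·0.0000 + 0.6154·28.1600] = 16.5040; exercise value = 19.2000 > continuation, so V_dd = 19.2000 (exercise)
Node u (S = 101.5): continuation = 1/1.05·[0.3846·0.0000 + 0.6154·0.0000] = 0.0000; exercise value = 0.0000 ≤ continuation, so V_u = 0.0000
Node d (S = 56): continuation = 1/1.05·[0.3846·0.0000 + 0.6154·19.2000] = 11.2527; exercise value = 8.0000 ≤ continuation, so V_d = 11.2527
Node 0 (S = 70): continuation = 1/1.05·[0.3846·0.0000 + 0.6154·11.2527] = 6.5950; exercise value = 0.0000 ≤ continuation, so V_0 = 6.5950

$6.60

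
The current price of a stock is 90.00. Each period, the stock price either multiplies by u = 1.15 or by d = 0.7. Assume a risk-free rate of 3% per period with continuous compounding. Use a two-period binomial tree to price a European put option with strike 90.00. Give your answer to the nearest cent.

Risk-neutral probability p = (e^0.03 − 0.7)/(1.15 − 0.7) = 0.3305/0.4500 = 0.7343
Terminal stock prices: S_uu = 119, S_ud = 72.45, S_dd = 44.1
Terminal payoffs (K − S): max(-29.02, 0) = 0, max(17.55, 0) = 17.55, max(45.9, 0) = 45.9
Node u (S = 103.5): V_u = e^(−0.03)·[0.7343·0.0000 + 0.2657·17.5500] = 4.5245
Node d (S = 63): V_d = e^(−0.03)·[0.7343·17.5500 + 0.2657·45.9000] = 24.3401
Node 0 (S = 90): V_0 = e^(−0.03)·[0.7343·4.5245 + 0.2657·24.3401] = 9.4993

9.50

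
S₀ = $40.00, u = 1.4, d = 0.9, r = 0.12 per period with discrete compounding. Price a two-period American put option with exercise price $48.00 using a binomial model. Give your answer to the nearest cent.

$8.00

Risk-neutral probability p = (1 + 0.12 − 0.9)/(1.4 − 0.9) = 0.2200/0.5000 = 0.4400
Terminal stock prices: S_uu = 78.4, S_ud = 50.4, S_dd = 32.4
Terminal payoffs (K − S): max(-30.4, 0) = 0, max(-2.4, 0) = 0, max(15.6, 0) = 15.6
Node u (S = 56): continuation = 1/1.12·[0.4400·0.0000 + 0.5600·0.0000] = 0.0000; exercise value = 0.0000 ≤ continuation, so V_u = 0.0000
Node d (S = 36): continuation = 1/1.12·[0.4400·0.0000 + 0.5600·15.6000] = 7.8000; exercise value = 12.0000 > continuation, so V_d = 12.0000 (exercise)
Node 0 (S = 40): continuation = 1/1.12·[0.4400·0.0000 + 0.5600·12.0000] = 6.0000; exercise value = 8.0000 > continuation, so V_0 = 8.0000 (exercise)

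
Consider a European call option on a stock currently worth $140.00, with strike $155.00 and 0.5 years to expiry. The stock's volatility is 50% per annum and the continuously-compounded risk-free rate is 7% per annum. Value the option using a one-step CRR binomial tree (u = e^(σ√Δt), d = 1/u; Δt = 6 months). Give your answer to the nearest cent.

CRR parameters: u = e^(σ√Δt) = e^(0.5·√0.5) = 1.4241, d = 1/u = 0.7022
Per-period rate: rΔt = 0.07·0.5 = 0.035, so R = e^0.035 = 1.0356
Risk-neutral probability p = (e^0.035 − 0.7022)/(1.4241 − 0.7022) = 0.3334/0.7219 = 0.4619
Terminal stock prices: S_u = 199.4, S_d = 98.31
Terminal payoffs (S − K): max(44.38, 0) = 44.38, max(-56.69, 0) = 0
Node 0 (S = 140): V_0 = e^(−0.035)·[0.4619·44.3767 + 0.5381·0.0000] = 19.7909

$19.79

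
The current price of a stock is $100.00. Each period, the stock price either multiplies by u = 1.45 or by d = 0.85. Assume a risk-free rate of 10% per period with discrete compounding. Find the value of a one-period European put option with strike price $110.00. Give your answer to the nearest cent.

$13.26

Risk-neutral probability p = (1 + 0.1 − 0.85)/(1.45 − 0.85) = 0.2500/0.6000 = 0.4167
Terminal stock prices: S_u = 145, S_d = 85
Terminal payoffs (K − S): max(-35, 0) = 0, max(25, 0) = 25
Node 0 (S = 100): V_0 = 1/1.1·[0.4167·0.0000 + 0.5833·25.0000] = 13.2576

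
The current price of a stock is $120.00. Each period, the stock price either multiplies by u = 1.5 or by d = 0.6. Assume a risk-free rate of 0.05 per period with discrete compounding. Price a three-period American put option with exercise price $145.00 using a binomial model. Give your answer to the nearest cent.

$43.42

Risk-neutral probability p = (1 + 0.05 − 0.6)/(1.5 − 0.6) = 0.4500/0.9000 = 0.5000
Terminal stock prices: S_uuu = 405, S_uud = 162, S_udd = 64.8, S_ddd = 25.92
Terminal payoffs (K − S): max(-260, 0) = 0, max(-17, 0) = 0, max(80.2, 0) = 80.2, max(119.1, 0) = 119.1
Node uu (S = 270): continuation = 1/1.05·[0.5000·0.0000 + 0.5000·0.0000] = 0.0000; exercise value = 0.0000 ≤ continuation, so V_uu = 0.0000
Node ud (S = 108): continuation = 1/1.05·[0.5000·0.0000 + 0.5000·80.2000] = 38.1905; exercise value = 37.0000 ≤ continuation, so V_ud = 38.1905
Node dd (S = 43.2): continuation = 1/1.05·[0.5000·80.2000 + 0.5000·119.0800] = 94.8952; exercise value = 101.8000 > continuation, so V_dd = 101.8000 (exercise)
Node u (S = 180): continuation = 1/1.05·[0.5000·0.0000 + 0.5000·38.1905] = 18.1859; exercise value = 0.0000 ≤ continuation, so V_u = 18.1859
Node d (S = 72): continuation = 1/1.05·[0.5000·38.1905 + 0.5000·101.8000] = 66.6621; exercise value = 73.0000 > continuation, so V_d = 73.0000 (exercise)
Node 0 (S = 120): continuation = 1/1.05·[0.5000·18.1859 + 0.5000·73.0000] = 43.4219; exercise value = 25.0000 ≤ continuation, so V_0 = 43.4219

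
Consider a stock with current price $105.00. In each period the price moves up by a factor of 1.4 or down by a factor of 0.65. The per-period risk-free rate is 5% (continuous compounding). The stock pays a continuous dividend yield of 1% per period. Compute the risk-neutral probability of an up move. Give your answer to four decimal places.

Per-period risk-free factor R = e^0.05 = 1.0513; dividend-adjusted growth = e^(0.05−0.01) = 1.0408.
Risk-neutral probability p = (1.0408 − 0.65)/(1.4 − 0.65) = 0.3908/0.7500 = 0.5211

p = 0.5211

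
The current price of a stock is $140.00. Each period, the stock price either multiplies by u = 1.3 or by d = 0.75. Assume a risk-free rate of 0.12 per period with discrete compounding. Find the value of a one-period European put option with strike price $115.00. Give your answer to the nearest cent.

Risk-neutral probability p = (1 + 0.12 − 0.75)/(1.3 − 0.75) = 0.3700/0.5500 = 0.6727
Terminal stock prices: S_u = 182, S_d = 105
Terminal payoffs (K − S): max(-67, 0) = 0, max(10, 0) = 10
Node 0 (S = 140): V_0 = 1/1.12·[0.6727·0.0000 + 0.3273·10.0000] = 2.9221

$2.92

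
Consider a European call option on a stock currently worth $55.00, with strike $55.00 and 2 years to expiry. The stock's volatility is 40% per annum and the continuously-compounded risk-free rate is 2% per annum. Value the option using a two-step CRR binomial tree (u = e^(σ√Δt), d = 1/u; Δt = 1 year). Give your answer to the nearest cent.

CRR parameters: u = e^(σ√Δt) = e^(0.4·√1) = 1.4918, d = 1/u = 0.6703
Per-period rate: rΔt = 0.02·1 = 0.02, so R = e^0.02 = 1.0202
Risk-neutral probability p = (e^0.02 − 0.6703)/(1.4918 − 0.6703) = 0.3499/0.8215 = 0.4259
Terminal stock prices: S_uu = 122.4, S_ud = 55, S_dd = 24.71
Terminal payoffs (S − K): max(67.4, 0) = 67.4, max(0, 0) = 0, max(-30.29, 0) = 0
Node u (S = 82.05): V_u = e^(−0.02)·[0.4259·67.4048 + 0.5741·0.0000] = 28.1394
Node d (S = 36.87): V_d = e^(−0.02)·[0.4259·0.0000 + 0.5741·0.0000] = 0.0000
Node 0 (S = 55): V_0 = e^(−0.02)·[0.4259·28.1394 + 0.5741·0.0000] = 11.7474

$11.75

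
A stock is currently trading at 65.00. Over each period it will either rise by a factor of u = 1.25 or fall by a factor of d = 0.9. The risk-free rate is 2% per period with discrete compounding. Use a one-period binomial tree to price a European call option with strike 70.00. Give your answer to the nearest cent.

Risk-neutral probability p = (1 + 0.02 − 0.9)/(1.25 − 0.9) = 0.1200/0.3500 = 0.3429
Terminal stock prices: S_u = 81.25, S_d = 58.5
Terminal payoffs (S − K): max(11.25, 0) = 11.25, max(-11.5, 0) = 0
Node 0 (S = 65): V_0 = 1/1.02·[0.3429·11.2500 + 0.6571·0.0000] = 3.7815

3.78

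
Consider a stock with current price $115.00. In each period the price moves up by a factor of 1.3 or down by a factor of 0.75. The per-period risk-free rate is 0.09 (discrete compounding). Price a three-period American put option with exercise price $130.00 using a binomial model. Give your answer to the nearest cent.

$18.88

Risk-neutral probability p = (1 + 0.09 − 0.75)/(1.3 − 0.75) = 0.3400/0.5500 = 0.6182
Terminal stock prices: S_uuu = 252.7, S_uud = 145.8, S_udd = 84.09, S_ddd = 48.52
Terminal payoffs (K − S): max(-122.7, 0) = 0, max(-15.76, 0) = 0, max(45.91, 0) = 45.91, max(81.48, 0) = 81.48
Node uu (S = 194.4): continuation = 1/1.09·[0.6182·0.0000 + 0.3818·0.0000] = 0.0000; exercise value = 0.0000 ≤ continuation, so V_uu = 0.0000
Node ud (S = 112.1): continuation = 1/1.09·[0.6182·0.0000 + 0.3818·45.9062] = 16.0806; exercise value = 17.8750 > continuation, so V_ud = 17.8750 (exercise)
Node dd (S = 64.69): continuation = 1/1.09·[0.6182·45.9062 + 0.3818·81.4844] = 54.5786; exercise value = 65.3125 > continuation, so V_dd = 65.3125 (exercise)
Node u (S = 149.5): continuation = 1/1.09·[0.6182·0.0000 + 0.3818·17.8750] = 6.2615; exercise value = 0.0000 ≤ continuation, so V_u = 6.2615
Node d (S = 86.25): continuation = 1/1.09·[0.6182·17.8750 + 0.3818·65.3125] = 33.0161; exercise value = 43.7500 > continuation, so V_d = 43.7500 (exercise)
Node 0 (S = 115): continuation = 1/1.09·[0.6182·6.2615 + 0.3818·43.7500] = 18.8764; exercise value = 15.0000 ≤ continuation, so V_0 = 18.8764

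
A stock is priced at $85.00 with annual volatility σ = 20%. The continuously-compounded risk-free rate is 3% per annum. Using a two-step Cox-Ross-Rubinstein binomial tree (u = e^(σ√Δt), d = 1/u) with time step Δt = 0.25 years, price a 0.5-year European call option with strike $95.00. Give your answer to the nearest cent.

CRR parameters: u = e^(σ√Δt) = e^(0.2·√0.25) = 1.1052, d = 1/u = 0.9048
Per-period rate: rΔt = 0.03·0.25 = 0.0075, so R = e^0.0075 = 1.0075
Risk-neutral probability p = (e^0.0075 − 0.9048)/(1.1052 − 0.9048) = 0.1027/0.2003 = 0.5126
Terminal stock prices: S_uu = 103.8, S_ud = 85, S_dd = 69.59
Terminal payoffs (S − K): max(8.819, 0) = 8.819, max(-10, 0) = 0, max(-25.41, 0) = 0
Node u (S = 93.94): V_u = e^(−0.0075)·[0.5126·8.8192 + 0.4874·0.0000] = 4.4870
Node d (S = 76.91): V_d = e^(−0.0075)·[0.5126·0.0000 + 0.4874·0.0000] = 0.0000
Node 0 (S = 85): V_0 = e^(−0.0075)·[0.5126·4.4870 + 0.4874·0.0000] = 2.2828

$2.28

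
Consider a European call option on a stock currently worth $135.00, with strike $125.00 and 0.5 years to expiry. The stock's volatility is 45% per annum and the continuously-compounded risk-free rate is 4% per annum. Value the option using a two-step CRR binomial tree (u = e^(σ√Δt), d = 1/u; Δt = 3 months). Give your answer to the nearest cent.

$23.35

CRR parameters: u = e^(σ√Δt) = e^(0.45·√0.25) = 1.2523, d = 1/u = 0.7985
Per-period rate: rΔt = 0.04·0.25 = 0.01, so R = e^0.01 = 1.0101
Risk-neutral probability p = (e^0.01 − 0.7985)/(1.2523 − 0.7985) = 0.2115/0.4538 = 0.4661
Terminal stock prices: S_uu = 211.7, S_ud = 135, S_dd = 86.08
Terminal payoffs (S − K): max(86.72, 0) = 86.72, max(10, 0) = 10, max(-38.92, 0) = 0
Node u (S = 169.1): V_u = e^(−0.01)·[0.4661·86.7221 + 0.5339·10.0000] = 45.3073
Node d (S = 107.8): V_d = e^(−0.01)·[0.4661·10.0000 + 0.5339·0.0000] = 4.6149
Node 0 (S = 135): V_0 = e^(−0.01)·[0.4661·45.3073 + 0.5339·4.6149] = 23.3483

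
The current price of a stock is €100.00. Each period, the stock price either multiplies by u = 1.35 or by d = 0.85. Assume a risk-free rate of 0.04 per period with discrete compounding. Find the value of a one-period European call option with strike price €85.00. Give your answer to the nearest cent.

€18.27

Risk-neutral probability p = (1 + 0.04 − 0.85)/(1.35 − 0.85) = 0.1900/0.5000 = 0.3800
Terminal stock prices: S_u = 135, S_d = 85
Terminal payoffs (S − K): max(50, 0) = 50, max(0, 0) = 0
Node 0 (S = 100): V_0 = 1/1.04·[0.3800·50.0000 + 0.6200·0.0000] = 18.2692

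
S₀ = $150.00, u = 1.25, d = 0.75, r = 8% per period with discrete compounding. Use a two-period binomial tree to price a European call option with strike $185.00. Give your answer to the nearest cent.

$18.44

Risk-neutral probability p = (1 + 0.08 − 0.75)/(1.25 − 0.75) = 0.3300/0.5000 = 0.6600
Terminal stock prices: S_uu = 234.4, S_ud = 140.6, S_dd = 84.38
Terminal payoffs (S − K): max(49.38, 0) = 49.38, max(-44.38, 0) = 0, max(-100.6, 0) = 0
Node u (S = 187.5): V_u = 1/1.08·[0.6600·49.3750 + 0.3400·0.0000] = 30.1736
Node d (S = 112.5): V_d = 1/1.08·[0.6600·0.0000 + 0.3400·0.0000] = 0.0000
Node 0 (S = 150): V_0 = 1/1.08·[0.6600·30.1736 + 0.3400·0.0000] = 18.4394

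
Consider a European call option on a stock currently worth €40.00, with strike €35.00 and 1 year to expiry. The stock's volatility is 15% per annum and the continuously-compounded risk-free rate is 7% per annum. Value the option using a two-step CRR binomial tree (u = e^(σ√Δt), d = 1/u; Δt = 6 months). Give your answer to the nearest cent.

€7.68

CRR parameters: u = e^(σ√Δt) = e^(0.15·√0.5) = 1.1119, d = 1/u = 0.8994
Per-period rate: rΔt = 0.07·0.5 = 0.035, so R = e^0.035 = 1.0356
Risk-neutral probability p = (e^0.035 − 0.8994)/(1.1119 − 0.8994) = 0.1363/0.2125 = 0.6411
Terminal stock prices: S_uu = 49.45, S_ud = 40, S_dd = 32.35
Terminal payoffs (S − K): max(14.45, 0) = 14.45, max(5, 0) = 5, max(-2.646, 0) = 0
Node u (S = 44.48): V_u = e^(−0.035)·[0.6411·14.4524 + 0.3589·5.0000] = 10.6796
Node d (S = 35.97): V_d = e^(−0.035)·[0.6411·5.0000 + 0.3589·0.0000] = 3.0953
Node 0 (S = 40): V_0 = e^(−0.035)·[0.6411·10.6796 + 0.3589·3.0953] = 7.6840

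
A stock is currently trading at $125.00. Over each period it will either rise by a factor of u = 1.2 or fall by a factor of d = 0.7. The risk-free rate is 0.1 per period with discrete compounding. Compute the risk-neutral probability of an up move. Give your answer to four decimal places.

p = 0.8000

Risk-neutral probability p = (1 + 0.1 − 0.7)/(1.2 − 0.7) = 0.4000/0.5000 = 0.8000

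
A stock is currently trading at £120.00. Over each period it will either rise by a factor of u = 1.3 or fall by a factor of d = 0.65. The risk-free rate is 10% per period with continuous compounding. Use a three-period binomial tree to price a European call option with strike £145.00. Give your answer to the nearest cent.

£30.18

Risk-neutral probability p = (e^0.1 − 0.65)/(1.3 − 0.65) = 0.4552/0.6500 = 0.7003
Terminal stock prices: S_uuu = 263.6, S_uud = 131.8, S_udd = 65.91, S_ddd = 32.95
Terminal payoffs (S − K): max(118.6, 0) = 118.6, max(-13.18, 0) = 0, max(-79.09, 0) = 0, max(-112, 0) = 0
Node uu (S = 202.8): V_uu = e^(−0.1)·[0.7003·118.6400 + 0.2997·0.0000] = 75.1732
Node ud (S = 101.4): V_ud = e^(−0.1)·[0.7003·0.0000 + 0.2997·0.0000] = 0.0000
Node dd (S = 50.7): V_dd = e^(−0.1)·[0.7003·0.0000 + 0.2997·0.0000] = 0.0000
Node u (S = 156): V_u = e^(−0.1)·[0.7003·75.1732 + 0.2997·0.0000] = 47.6315
Node d (S = 78): V_d = e^(−0.1)·[0.7003·0.0000 + 0.2997·0.0000] = 0.0000
Node 0 (S = 120): V_0 = e^(−0.1)·[0.7003·47.6315 + 0.2997·0.0000] = 30.1805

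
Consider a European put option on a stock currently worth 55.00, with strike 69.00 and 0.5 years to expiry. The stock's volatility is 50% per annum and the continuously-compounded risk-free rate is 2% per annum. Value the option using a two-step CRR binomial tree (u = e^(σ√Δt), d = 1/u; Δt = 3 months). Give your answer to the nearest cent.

17.62

CRR parameters: u = e^(σ√Δt) = e^(0.5·√0.25) = 1.2840, d = 1/u = 0.7788
Per-period rate: rΔt = 0.02·0.25 = 0.005, so R = e^0.005 = 1.0050
Risk-neutral probability p = (e^0.005 − 0.7788)/(1.2840 − 0.7788) = 0.2262/0.5052 = 0.4477
Terminal stock prices: S_uu = 90.68, S_ud = 55, S_dd = 33.36
Terminal payoffs (K − S): max(-21.68, 0) = 0, max(14, 0) = 14, max(35.64, 0) = 35.64
Node u (S = 70.62): V_u = e^(−0.005)·[0.4477·0.0000 + 0.5523·14.0000] = 7.6930
Node d (S = 42.83): V_d = e^(−0.005)·[0.4477·14.0000 + 0.5523·35.6408] = 25.8218
Node 0 (S = 55): V_0 = e^(−0.005)·[0.4477·7.6930 + 0.5523·25.8218] = 17.6164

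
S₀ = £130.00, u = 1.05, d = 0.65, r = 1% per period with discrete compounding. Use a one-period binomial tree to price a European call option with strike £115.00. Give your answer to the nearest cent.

Risk-neutral probability p = (1 + 0.01 − 0.65)/(1.05 − 0.65) = 0.3600/0.4000 = 0.9000
Terminal stock prices: S_u = 136.5, S_d = 84.5
Terminal payoffs (S − K): max(21.5, 0) = 21.5, max(-30.5, 0) = 0
Node 0 (S = 130): V_0 = 1/1.01·[0.9000·21.5000 + 0.1000·0.0000] = 19.1584

£19.16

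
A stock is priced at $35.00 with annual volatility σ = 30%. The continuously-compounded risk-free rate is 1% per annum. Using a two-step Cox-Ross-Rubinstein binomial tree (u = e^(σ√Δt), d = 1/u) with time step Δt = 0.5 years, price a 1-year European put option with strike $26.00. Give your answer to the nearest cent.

$0.90

CRR parameters: u = e^(σ√Δt) = e^(0.3·√0.5) = 1.2363, d = 1/u = 0.8089
Per-period rate: rΔt = 0.01·0.5 = 0.005, so R = e^0.005 = 1.0050
Risk-neutral probability p = (e^0.005 − 0.8089)/(1.2363 − 0.8089) = 0.1962/0.4275 = 0.4589
Terminal stock prices: S_uu = 53.5, S_ud = 35, S_dd = 22.9
Terminal payoffs (K − S): max(-27.5, 0) = 0, max(-9, 0) = 0, max(3.101, 0) = 3.101
Node u (S = 43.27): V_u = e^(−0.005)·[0.4589·0.0000 + 0.5411·0.0000] = 0.0000
Node d (S = 28.31): V_d = e^(−0.005)·[0.4589·0.0000 + 0.5411·3.1012] = 1.6697
Node 0 (S = 35): V_0 = e^(−0.005)·[0.4589·0.0000 + 0.5411·1.6697] = 0.8990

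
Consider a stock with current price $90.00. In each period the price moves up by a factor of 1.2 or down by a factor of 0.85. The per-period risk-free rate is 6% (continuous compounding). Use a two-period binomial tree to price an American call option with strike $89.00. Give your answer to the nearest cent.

Risk-neutral probability p = (e^0.06 − 0.85)/(1.2 − 0.85) = 0.2118/0.3500 = 0.6052
Terminal stock prices: S_uu = 129.6, S_ud = 91.8, S_dd = 65.02
Terminal payoffs (S − K): max(40.6, 0) = 40.6, max(2.8, 0) = 2.8, max(-23.98, 0) = 0
Node u (S = 108): continuation = e^(−0.06)·[0.6052·40.6000 + 0.3948·2.8000] = 24.1830; exercise value = 19.0000 ≤ continuation, so V_u = 24.1830
Node d (S = 76.5): continuation = e^(−0.06)·[0.6052·2.8000 + 0.3948·0.0000] = 1.5960; exercise value = 0.0000 ≤ continuation, so V_d = 1.5960
Node 0 (S = 90): continuation = e^(−0.06)·[0.6052·24.1830 + 0.3948·1.5960] = 14.3776; exercise value = 1.0000 ≤ continuation, so V_0 = 14.3776

$14.38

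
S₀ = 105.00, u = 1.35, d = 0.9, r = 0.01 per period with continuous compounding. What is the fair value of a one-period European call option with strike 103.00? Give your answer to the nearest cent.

Risk-neutral probability p = (e^0.01 − 0.9)/(1.35 − 0.9) = 0.1101/0.4500 = 0.2446
Terminal stock prices: S_u = 141.8, S_d = 94.5
Terminal payoffs (S − K): max(38.75, 0) = 38.75, max(-8.5, 0) = 0
Node 0 (S = 105): V_0 = e^(−0.01)·[0.2446·38.7500 + 0.7554·0.0000] = 9.3822

9.38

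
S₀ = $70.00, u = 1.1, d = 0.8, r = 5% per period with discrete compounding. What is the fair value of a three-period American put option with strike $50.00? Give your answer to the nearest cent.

$0.16

Risk-neutral probability p = (1 + 0.05 − 0.8)/(1.1 − 0.8) = 0.2500/0.3000 = 0.8333
Terminal stock prices: S_uuu = 93.17, S_uud = 67.76, S_udd = 49.28, S_ddd = 35.84
Terminal payoffs (K − S): max(-43.17, 0) = 0, max(-17.76, 0) = 0, max(0.72, 0) = 0.72, max(14.16, 0) = 14.16
Node uu (S = 84.7): continuation = 1/1.05·[0.8333·0.0000 + 0.1667·0.0000] = 0.0000; exercise value = 0.0000 ≤ continuation, so V_uu = 0.0000
Node ud (S = 61.6): continuation = 1/1.05·[0.8333·0.0000 + 0.1667·0.7200] = 0.1143; exercise value = 0.0000 ≤ continuation, so V_ud = 0.1143
Node dd (S = 44.8): continuation = 1/1.05·[0.8333·0.7200 + 0.1667·14.1600] = 2.8190; exercise value = 5.2000 > continuation, so V_dd = 5.2000 (exercise)
Node u (S = 77): continuation = 1/1.05·[0.8333·0.0000 + 0.1667·0.1143] = 0.0181; exercise value = 0.0000 ≤ continuation, so V_u = 0.0181
Node d (S = 56): continuation = 1/1.05·[0.8333·0.1143 + 0.1667·5.2000] = 0.9161; exercise value = 0.0000 ≤ continuation, so V_d = 0.9161
Node 0 (S = 70): continuation = 1/1.05·[0.8333·0.0181 + 0.1667·0.9161] = 0.1598; exercise value = 0.0000 ≤ continuation, so V_0 = 0.1598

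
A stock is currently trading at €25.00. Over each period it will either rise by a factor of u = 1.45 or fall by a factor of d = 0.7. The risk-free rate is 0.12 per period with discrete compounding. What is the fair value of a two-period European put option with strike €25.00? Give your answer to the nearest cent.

Risk-neutral probability p = (1 + 0.12 − 0.7)/(1.45 − 0.7) = 0.4200/0.7500 = 0.5600
Terminal stock prices: S_uu = 52.56, S_ud = 25.38, S_dd = 12.25
Terminal payoffs (K − S): max(-27.56, 0) = 0, max(-0.375, 0) = 0, max(12.75, 0) = 12.75
Node u (S = 36.25): V_u = 1/1.12·[0.5600·0.0000 + 0.4400·0.0000] = 0.0000
Node d (S = 17.5): V_d = 1/1.12·[0.5600·0.0000 + 0.4400·12.7500] = 5.0089
Node 0 (S = 25): V_0 = 1/1.12·[0.5600·0.0000 + 0.4400·5.0089] = 1.9678

€1.97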